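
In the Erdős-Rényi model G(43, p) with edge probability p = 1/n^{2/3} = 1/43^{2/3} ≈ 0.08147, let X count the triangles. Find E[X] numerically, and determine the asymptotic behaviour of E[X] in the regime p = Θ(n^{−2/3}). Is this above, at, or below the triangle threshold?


Number of potential triangles: C(43, 3) = 12341.
Each occurs with probability p³ ≈ (0.08147)³ ≈ 5.408329e-04.
By linearity: E[X] = C(43, 3)·p³ ≈ 12341 · 5.408329e-04 ≈ 6.6744.
Since α = 2/3 < 1, p = c/n^{2/3} ≫ 1/n is above the triangle threshold p ~ 1/n. Asymptotically E[X] ~ (c³/6)·n^{3(1−α)} = (1³/6)·n^{1} → ∞; triangles are abundant w.h.p.

E[X] ≈ 6.6744; in regime p = Θ(1/n^{2/3}) E[X] diverges (above the triangle threshold p ~ 1/n).


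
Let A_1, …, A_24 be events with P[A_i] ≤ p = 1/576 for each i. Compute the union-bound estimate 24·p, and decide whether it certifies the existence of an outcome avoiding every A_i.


Union bound: P[∪_{i=1}^{24} A_i] ≤ Σ_i P[A_i] ≤ 24·p = 24·(1/576) = 1/24.
Numerically: 1/24 ≈ 0.041667.
Is 1/24 < 1? YES.
Since P[∪ A_i] ≤ 1/24 < 1, the complement has P[∩ A_i^c] ≥ 1 − 1/24 = 23/24 > 0, so some outcome avoids every A_i.

24·p = 1/24 ≈ 0.041667; existence CERTIFIED by the union bound.


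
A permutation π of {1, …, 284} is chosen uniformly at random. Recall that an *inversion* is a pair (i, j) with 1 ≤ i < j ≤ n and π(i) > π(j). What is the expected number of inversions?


Write X = Σ X_I over the C(284, 2) = 40186 pairs i < j, with X_I the indicator of one inversion.
There are 40186 indicators.
For each fixed pair i < j, the values π(i) and π(j) are two distinct elements of {1, …, 284} in uniformly random order; by symmetry P[π(i) > π(j)] = 1/2.
By linearity: E[X] = 40186 · (1/2) = C(284, 2) · (1/2) = 40186/2 = 20093 ≈ 20093.000.

E[X] = 20093 = 20093.000.


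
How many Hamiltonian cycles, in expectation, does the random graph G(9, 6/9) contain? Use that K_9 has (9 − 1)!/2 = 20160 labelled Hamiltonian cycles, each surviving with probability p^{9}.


K_9 has (9 − 1)!/2 = 20160 labelled Hamiltonian cycles.
For each such Hamiltonian cycle H, let X_H = 1 if all 9 edges of H are present in G. Then P[X_H = 1] = p^{9} = (2/3)^{9} = 512/19683.
By linearity of expectation: E[X] = Σ_H E[X_H] = 20160 · p^{9} = 20160 · 512/19683 = 1146880/2187.
Numerically: E[X] ≈ 524.

E[X] = 20160 · (2/3)^{9} = 1146880/2187 ≈ 524.


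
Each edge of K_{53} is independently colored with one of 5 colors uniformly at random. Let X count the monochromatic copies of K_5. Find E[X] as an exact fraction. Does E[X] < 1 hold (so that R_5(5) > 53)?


E[X] = C(53, 5) · 5^{1 − 10} = 2869685 · 5^{−9} = 2869685/1953125.
As a reduced fraction: E[X] = 573937/390625 ≈ 1.469.
Is E[X] < 1? NO.
Since E[X] ≥ 1, the first-moment bound is inconclusive at n = 53; it does NOT by itself certify R_5(5) > 53.

E[X] = 573937/390625 ≈ 1.469; E[X] ≥ 1; first-moment method inconclusive here.


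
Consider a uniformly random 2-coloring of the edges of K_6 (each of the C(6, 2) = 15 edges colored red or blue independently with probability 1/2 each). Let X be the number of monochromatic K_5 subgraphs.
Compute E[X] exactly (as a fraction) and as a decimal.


Let X = Σ_S X_S over the C(6, 5) = 6 subsets S of size 5, where X_S = 1 if the K_5 on S is monochromatic.
For a fixed S, the K_5 on S has C(5, 2) = 10 edges. P[all 10 edges red] = (1/2)^10, and likewise for blue, so P[monochromatic] = 2·(1/2)^10 = 2^{1 − 10} = 1/512.
By linearity of expectation: E[X] = C(6, 5) · 2^{1 − 10} = 6 · 1/512 = 3/256.
Numerically: E[X] ≈ 0.01172.

E[X] = C(6,5)·2^(1−C(5,2)) = 3/256 ≈ 0.01172.


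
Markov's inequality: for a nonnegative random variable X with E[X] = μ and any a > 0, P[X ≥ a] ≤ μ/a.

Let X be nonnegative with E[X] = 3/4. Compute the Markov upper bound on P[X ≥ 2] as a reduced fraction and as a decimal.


μ = E[X] = 3/4, a = 2.
Markov: P[X ≥ 2] ≤ μ/a = (3/4)/2 = 3/8.
Numerically: ≈ 0.375.
(Since a = 2 > μ = 0.750, the bound 3/8 is < 1 and informative.)

P[X ≥ 2] ≤ 3/8 ≈ 0.375.


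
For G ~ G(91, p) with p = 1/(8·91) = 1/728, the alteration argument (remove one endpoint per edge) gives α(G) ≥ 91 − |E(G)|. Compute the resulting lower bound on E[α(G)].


E[|E(G)|] = C(91, 2)·p = 4095 · (1/728) = 45/8.
E[α(G)] ≥ n − E[|E(G)|] = 91 − 45/8 = 683/8.
Numerically: ≈ 85.375.
(This is only a lower bound; the true E[α(G)] may be larger.)

E[α(G)] ≥ 683/8 ≈ 85.375.


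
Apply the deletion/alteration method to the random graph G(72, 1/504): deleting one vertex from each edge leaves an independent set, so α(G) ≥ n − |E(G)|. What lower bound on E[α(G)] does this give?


E[|E(G)|] = C(72, 2)·p = 2556 · (1/504) = 71/14.
E[α(G)] ≥ n − E[|E(G)|] = 72 − 71/14 = 937/14.
Numerically: ≈ 66.9286.
(This is only a lower bound; the true E[α(G)] may be larger.)

E[α(G)] ≥ 937/14 ≈ 66.9286.


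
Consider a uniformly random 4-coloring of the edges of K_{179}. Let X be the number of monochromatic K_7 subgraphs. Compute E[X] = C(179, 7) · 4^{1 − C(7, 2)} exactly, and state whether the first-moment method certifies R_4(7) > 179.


E[X] = C(179, 7) · 4^{1 − 21} = 1037437234460 · 4^{−20} = 1037437234460/1099511627776.
As a reduced fraction: E[X] = 259359308615/274877906944 ≈ 0.94354.
Is E[X] < 1? YES.
Since E[X] < 1, there exists a 4-coloring of K_{179} with no monochromatic K_7; hence R_4(7) > 179.

E[X] = 259359308615/274877906944 ≈ 0.94354; E[X] < 1, so R_4(7) > 179.


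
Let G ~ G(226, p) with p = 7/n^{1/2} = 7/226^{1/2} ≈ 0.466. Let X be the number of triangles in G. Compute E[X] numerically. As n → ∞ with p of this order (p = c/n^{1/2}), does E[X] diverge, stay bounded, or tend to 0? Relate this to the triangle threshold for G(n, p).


Number of potential triangles: C(226, 3) = 1898400.
Each occurs with probability p³ ≈ (0.466)³ ≈ 1.00956e-01.
By linearity: E[X] = C(226, 3)·p³ ≈ 1898400 · 1.00956e-01 ≈ 191654.573.
Since α = 1/2 < 1, p = c/n^{1/2} ≫ 1/n is above the triangle threshold p ~ 1/n. Asymptotically E[X] ~ (c³/6)·n^{3(1−α)} = (7³/6)·n^{1.5} → ∞; triangles are abundant w.h.p.

E[X] ≈ 191654.573; in regime p = Θ(1/n^{1/2}) E[X] diverges (above the triangle threshold p ~ 1/n).


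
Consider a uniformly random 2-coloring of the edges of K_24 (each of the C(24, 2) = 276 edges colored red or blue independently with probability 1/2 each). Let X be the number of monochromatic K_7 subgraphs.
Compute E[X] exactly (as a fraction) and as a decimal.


Let X = Σ_S X_S over the C(24, 7) = 346104 subsets S of size 7, where X_S = 1 if the K_7 on S is monochromatic.
For a fixed S, the K_7 on S has C(7, 2) = 21 edges. P[all 21 edges red] = (1/2)^21, and likewise for blue, so P[monochromatic] = 2·(1/2)^21 = 2^{1 − 21} = 1/1048576.
By linearity: E[X] = C(24, 7) · 2^{1 − 21} = 346104 · 1/1048576 = 43263/131072.
Numerically: E[X] ≈ 0.330.

E[X] = C(24,7)·2^(1−C(7,2)) = 43263/131072 ≈ 0.330.


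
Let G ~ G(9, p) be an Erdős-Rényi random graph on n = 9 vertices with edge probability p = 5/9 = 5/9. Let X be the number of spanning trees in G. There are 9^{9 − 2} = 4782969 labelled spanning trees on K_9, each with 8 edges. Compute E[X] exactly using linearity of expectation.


K_9 has 9^{9 − 2} = 4782969 labelled spanning trees.
For each such spanning tree H, let X_H = 1 if all 8 edges of H are present in G. Then P[X_H = 1] = p^{8} = (5/9)^{8} = 390625/43046721.
By linearity of expectation: E[X] = Σ_H E[X_H] = 4782969 · p^{8} = 4782969 · 390625/43046721 = 390625/9.
Numerically: E[X] ≈ 43403.

E[X] = 4782969 · (5/9)^{8} = 390625/9 ≈ 43403.


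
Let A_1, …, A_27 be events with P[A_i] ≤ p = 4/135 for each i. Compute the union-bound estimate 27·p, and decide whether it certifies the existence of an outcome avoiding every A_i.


Union bound: P[∪_{i=1}^{27} A_i] ≤ Σ_i P[A_i] ≤ 27·p = 27·(4/135) = 4/5.
Numerically: 4/5 ≈ 0.8000000.
Is 4/5 < 1? YES.
Since P[∪ A_i] ≤ 4/5 < 1, the complement has P[∩ A_i^c] ≥ 1 − 4/5 = 1/5 > 0, so some outcome avoids every A_i.

27·p = 4/5 ≈ 0.8000000; existence CERTIFIED by the union bound.


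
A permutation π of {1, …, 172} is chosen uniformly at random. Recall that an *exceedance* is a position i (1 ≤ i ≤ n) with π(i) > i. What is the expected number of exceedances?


Write X = Σ_{i=1}^{172} X_i, where X_i = 1_{π(i) > i}.
For each fixed i, π(i) is uniform over {1, …, 172} (marginal of a uniform permutation), so P[π(i) > i] = (n − i)/n. Summing: Σ_{i=1}^{172} (n − i)/n = (0 + 1 + … + 171)/172 = 172(172 − 1)/(2·172) = (172 − 1)/2.
Hence E[X] = Σ_{i=1}^{172} (172 − i)/172 = 171/2 ≈ 85.50000.

E[X] = 171/2 = 85.50000.


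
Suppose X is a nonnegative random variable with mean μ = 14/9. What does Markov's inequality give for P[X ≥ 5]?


μ = E[X] = 14/9, a = 5.
Markov: P[X ≥ 5] ≤ μ/a = (14/9)/5 = 14/45.
Numerically: ≈ 0.31111.
(Since a = 5 > μ = 1.55556, the bound 14/45 is < 1 and informative.)

P[X ≥ 5] ≤ 14/45 ≈ 0.31111.


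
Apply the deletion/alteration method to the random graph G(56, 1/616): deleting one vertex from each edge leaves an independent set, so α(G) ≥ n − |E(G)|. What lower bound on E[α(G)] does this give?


E[|E(G)|] = C(56, 2)·p = 1540 · (1/616) = 5/2.
E[α(G)] ≥ n − E[|E(G)|] = 56 − 5/2 = 107/2.
Numerically: ≈ 53.5000.
(This is only a lower bound; the true E[α(G)] may be larger.)

E[α(G)] ≥ 107/2 ≈ 53.5000.


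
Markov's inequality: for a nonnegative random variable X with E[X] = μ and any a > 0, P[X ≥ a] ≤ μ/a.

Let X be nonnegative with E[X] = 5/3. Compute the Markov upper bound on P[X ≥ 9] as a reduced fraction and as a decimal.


μ = E[X] = 5/3, a = 9.
Markov: P[X ≥ 9] ≤ μ/a = (5/3)/9 = 5/27.
Numerically: ≈ 0.1852.
(Since a = 9 > μ = 1.6667, the bound 5/27 is < 1 and informative.)

P[X ≥ 9] ≤ 5/27 ≈ 0.1852.


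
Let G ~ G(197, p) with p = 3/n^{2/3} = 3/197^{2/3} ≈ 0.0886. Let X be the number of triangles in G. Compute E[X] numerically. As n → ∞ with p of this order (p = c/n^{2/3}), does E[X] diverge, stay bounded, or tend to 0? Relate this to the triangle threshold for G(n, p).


Number of potential triangles: C(197, 3) = 1254890.
Each occurs with probability p³ ≈ (0.0886)³ ≈ 6.95715e-04.
By linearity: E[X] = C(197, 3)·p³ ≈ 1254890 · 6.95715e-04 ≈ 873.046.
Since α = 2/3 < 1, p = c/n^{2/3} ≫ 1/n is above the triangle threshold p ~ 1/n. Asymptotically E[X] ~ (c³/6)·n^{3(1−α)} = (3³/6)·n^{1} → ∞; triangles are abundant w.h.p.

E[X] ≈ 873.046; in regime p = Θ(1/n^{2/3}) E[X] diverges (above the triangle threshold p ~ 1/n).


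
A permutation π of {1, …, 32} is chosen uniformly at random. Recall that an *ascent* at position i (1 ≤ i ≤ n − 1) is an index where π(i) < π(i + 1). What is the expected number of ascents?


Write X = Σ X_I over i = 1, …, 31, with X_I the indicator of one ascent.
There are 31 indicators.
For each fixed i, the pair (π(i), π(i+1)) is a uniformly random ordered pair of distinct values from {1, …, 32}; by symmetry P[π(i) < π(i+1)] = 1/2.
By linearity: E[X] = 31 · (1/2) = (32 − 1) · (1/2) = 31/2 ≈ 15.5000.

E[X] = 31/2 = 15.5000.


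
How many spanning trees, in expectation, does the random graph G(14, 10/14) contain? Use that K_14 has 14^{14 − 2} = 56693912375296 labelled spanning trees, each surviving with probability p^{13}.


K_14 has 14^{14 − 2} = 56693912375296 labelled spanning trees.
For each such spanning tree H, let X_H = 1 if all 13 edges of H are present in G. Then P[X_H = 1] = p^{13} = (5/7)^{13} = 1220703125/96889010407.
By linearity: E[X] = Σ_H E[X_H] = 56693912375296 · p^{13} = 56693912375296 · 1220703125/96889010407 = 5000000000000/7.
Numerically: E[X] ≈ 7.1429e+11.

E[X] = 56693912375296 · (5/7)^{13} = 5000000000000/7 ≈ 7.1429e+11.


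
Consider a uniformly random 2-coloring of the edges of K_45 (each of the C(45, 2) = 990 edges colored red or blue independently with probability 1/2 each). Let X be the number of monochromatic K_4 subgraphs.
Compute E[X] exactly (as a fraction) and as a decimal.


Let X = Σ_S X_S over the C(45, 4) = 148995 subsets S of size 4, where X_S = 1 if the K_4 on S is monochromatic.
For a fixed S, the K_4 on S has C(4, 2) = 6 edges. P[all 6 edges red] = (1/2)^6, and likewise for blue, so P[monochromatic] = 2·(1/2)^6 = 2^{1 − 6} = 1/32.
By linearity of expectation: E[X] = C(45, 4) · 2^{1 − 6} = 148995 · 1/32 = 148995/32.
Numerically: E[X] ≈ 4656.0938.

E[X] = C(45,4)·2^(1−C(4,2)) = 148995/32 ≈ 4656.0938.


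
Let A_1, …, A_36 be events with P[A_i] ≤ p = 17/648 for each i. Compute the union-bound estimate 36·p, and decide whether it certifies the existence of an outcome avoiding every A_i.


Union bound: P[∪_{i=1}^{36} A_i] ≤ Σ_i P[A_i] ≤ 36·p = 36·(17/648) = 17/18.
Numerically: 17/18 ≈ 0.9444444.
Is 17/18 < 1? YES.
Since P[∪ A_i] ≤ 17/18 < 1, the complement has P[∩ A_i^c] ≥ 1 − 17/18 = 1/18 > 0, so some outcome avoids every A_i.

36·p = 17/18 ≈ 0.9444444; existence CERTIFIED by the union bound.


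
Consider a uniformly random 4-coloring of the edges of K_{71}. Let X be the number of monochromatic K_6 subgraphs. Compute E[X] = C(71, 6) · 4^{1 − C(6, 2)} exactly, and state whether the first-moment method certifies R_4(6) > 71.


E[X] = C(71, 6) · 4^{1 − 15} = 143218999 · 4^{−14} = 143218999/268435456.
As a reduced fraction: E[X] = 143218999/268435456 ≈ 0.53353.
Is E[X] < 1? YES.
Since E[X] < 1, there exists a 4-coloring of K_{71} with no monochromatic K_6; hence R_4(6) > 71.

E[X] = 143218999/268435456 ≈ 0.53353; E[X] < 1, so R_4(6) > 71.


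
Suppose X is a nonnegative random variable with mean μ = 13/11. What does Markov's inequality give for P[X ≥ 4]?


μ = E[X] = 13/11, a = 4.
Markov: P[X ≥ 4] ≤ μ/a = (13/11)/4 = 13/44.
Numerically: ≈ 0.295455.
(Since a = 4 > μ = 1.181818, the bound 13/44 is < 1 and informative.)

P[X ≥ 4] ≤ 13/44 ≈ 0.295455.


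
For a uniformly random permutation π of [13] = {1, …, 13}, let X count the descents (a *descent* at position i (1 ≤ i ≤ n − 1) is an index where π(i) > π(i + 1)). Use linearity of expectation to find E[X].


Write X = Σ X_I over i = 1, …, 12, with X_I the indicator of one descent.
There are 12 indicators.
For each fixed i, the pair (π(i), π(i+1)) is a uniformly random ordered pair of distinct values from {1, …, 13}; by symmetry P[π(i) > π(i+1)] = 1/2.
By linearity: E[X] = 12 · (1/2) = (13 − 1) · (1/2) = 6 ≈ 6.0000.

E[X] = 6 = 6.0000.


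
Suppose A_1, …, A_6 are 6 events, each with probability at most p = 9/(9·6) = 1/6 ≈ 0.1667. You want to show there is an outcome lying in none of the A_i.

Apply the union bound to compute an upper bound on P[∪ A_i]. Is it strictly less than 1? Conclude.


Union bound: P[∪_{i=1}^{6} A_i] ≤ Σ_i P[A_i] ≤ 6·p = 6·(1/6) = 1.
Numerically: 1 ≈ 1.0000.
Is 1 < 1? NO.
Since the bound 1 is ≥ 1, the union bound is uninformative here; it does NOT by itself certify existence.

6·p = 1 ≈ 1.0000; existence NOT certified by the union bound.


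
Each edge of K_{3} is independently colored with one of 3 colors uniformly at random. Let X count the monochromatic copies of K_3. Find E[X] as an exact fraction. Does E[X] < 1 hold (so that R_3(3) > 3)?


E[X] = C(3, 3) · 3^{1 − 3} = 1 · 3^{−2} = 1/9.
As a reduced fraction: E[X] = 1/9 ≈ 0.1111.
Is E[X] < 1? YES.
Since E[X] < 1, there exists a 3-coloring of K_{3} with no monochromatic K_3; hence R_3(3) > 3.

E[X] = 1/9 ≈ 0.1111; E[X] < 1, so R_3(3) > 3.


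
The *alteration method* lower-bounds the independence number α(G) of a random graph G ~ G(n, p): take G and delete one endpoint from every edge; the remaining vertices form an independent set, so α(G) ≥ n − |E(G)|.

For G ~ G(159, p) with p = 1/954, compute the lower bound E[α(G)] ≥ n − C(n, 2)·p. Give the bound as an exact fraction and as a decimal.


E[|E(G)|] = C(159, 2)·p = 12561 · (1/954) = 79/6.
E[α(G)] ≥ n − E[|E(G)|] = 159 − 79/6 = 875/6.
Numerically: ≈ 145.83333.
(This is only a lower bound; the true E[α(G)] may be larger.)

E[α(G)] ≥ 875/6 ≈ 145.83333.


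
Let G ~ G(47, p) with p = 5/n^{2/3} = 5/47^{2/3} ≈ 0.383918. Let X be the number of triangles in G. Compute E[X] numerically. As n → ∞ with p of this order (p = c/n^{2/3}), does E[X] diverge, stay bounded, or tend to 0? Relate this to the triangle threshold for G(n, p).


Number of potential triangles: C(47, 3) = 16215.
Each occurs with probability p³ ≈ (0.383918)³ ≈ 5.65866908e-02.
By linearity: E[X] = C(47, 3)·p³ ≈ 16215 · 5.65866908e-02 ≈ 917.553191.
Since α = 2/3 < 1, p = c/n^{2/3} ≫ 1/n is above the triangle threshold p ~ 1/n. Asymptotically E[X] ~ (c³/6)·n^{3(1−α)} = (5³/6)·n^{1} → ∞; triangles are abundant w.h.p.

E[X] ≈ 917.553191; in regime p = Θ(1/n^{2/3}) E[X] diverges (above the triangle threshold p ~ 1/n).


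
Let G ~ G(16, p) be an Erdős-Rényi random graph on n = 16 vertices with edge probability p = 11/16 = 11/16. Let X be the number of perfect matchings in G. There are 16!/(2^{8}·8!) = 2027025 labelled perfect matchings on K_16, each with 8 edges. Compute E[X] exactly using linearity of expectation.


K_16 has 16!/(2^{8}·8!) = 2027025 labelled perfect matchings.
For each such perfect matching H, let X_H = 1 if all 8 edges of H are present in G. Then P[X_H = 1] = p^{8} = (11/16)^{8} = 214358881/4294967296.
By linearity of expectation: E[X] = Σ_H E[X_H] = 2027025 · p^{8} = 2027025 · 214358881/4294967296 = 434510810759025/4294967296.
Numerically: E[X] ≈ 1.0117e+05.

E[X] = 2027025 · (11/16)^{8} = 434510810759025/4294967296 ≈ 1.0117e+05.


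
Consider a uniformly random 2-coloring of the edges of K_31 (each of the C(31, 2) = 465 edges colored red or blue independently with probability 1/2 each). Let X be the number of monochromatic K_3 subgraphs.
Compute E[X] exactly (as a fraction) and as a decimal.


Let X = Σ_S X_S over the C(31, 3) = 4495 subsets S of size 3, where X_S = 1 if the K_3 on S is monochromatic.
For a fixed S, the K_3 on S has C(3, 2) = 3 edges. P[all 3 edges red] = (1/2)^3, and likewise for blue, so P[monochromatic] = 2·(1/2)^3 = 2^{1 − 3} = 1/4.
By linearity of expectation: E[X] = C(31, 3) · 2^{1 − 3} = 4495 · 1/4 = 4495/4.
Numerically: E[X] ≈ 1123.75000.

E[X] = C(31,3)·2^(1−C(3,2)) = 4495/4 ≈ 1123.75000.


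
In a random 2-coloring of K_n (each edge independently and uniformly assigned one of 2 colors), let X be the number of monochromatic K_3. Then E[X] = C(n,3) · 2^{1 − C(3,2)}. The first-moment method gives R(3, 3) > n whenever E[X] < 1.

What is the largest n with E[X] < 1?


We need C(n, 3) · 2^{1 − 3} < 1, i.e. C(n, 3) < 2^{3 − 1} = 4.
Check values of n near the boundary:
  n = 3: C(3, 3) = 1; 1 < 4? YES
  n = 4: C(4, 3) = 4; 4 < 4? NO
  n = 5: C(5, 3) = 10; 10 < 4? NO
The largest n with C(n, 3) < 4 is n = 3 (where E[X] = 1/4 ≈ 0.2500). Hence R(3, 3) > 3, i.e. R(3, 3) ≥ 4.

Largest n = 3; hence R(3, 3) > 3.


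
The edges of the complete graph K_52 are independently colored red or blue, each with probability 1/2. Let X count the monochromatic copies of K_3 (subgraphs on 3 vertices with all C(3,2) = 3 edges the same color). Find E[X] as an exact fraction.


Let X = Σ_S X_S over the C(52, 3) = 22100 subsets S of size 3, where X_S = 1 if the K_3 on S is monochromatic.
For a fixed S, the K_3 on S has C(3, 2) = 3 edges. P[all 3 edges red] = (1/2)^3, and likewise for blue, so P[monochromatic] = 2·(1/2)^3 = 2^{1 − 3} = 1/4.
By linearity: E[X] = C(52, 3) · 2^{1 − 3} = 22100 · 1/4 = 5525.
Numerically: E[X] ≈ 5525.00000.

E[X] = C(52,3)·2^(1−C(3,2)) = 5525 ≈ 5525.00000.


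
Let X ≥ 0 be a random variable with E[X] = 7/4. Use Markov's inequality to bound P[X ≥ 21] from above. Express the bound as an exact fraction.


μ = E[X] = 7/4, a = 21.
Markov: P[X ≥ 21] ≤ μ/a = (7/4)/21 = 1/12.
Numerically: ≈ 0.083.
(Since a = 21 > μ = 1.750, the bound 1/12 is < 1 and informative.)

P[X ≥ 21] ≤ 1/12 ≈ 0.083.


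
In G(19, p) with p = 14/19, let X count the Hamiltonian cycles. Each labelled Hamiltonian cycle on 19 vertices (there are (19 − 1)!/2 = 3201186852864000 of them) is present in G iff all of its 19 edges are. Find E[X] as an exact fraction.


K_19 has (19 − 1)!/2 = 3201186852864000 labelled Hamiltonian cycles.
For each such Hamiltonian cycle H, let X_H = 1 if all 19 edges of H are present in G. Then P[X_H = 1] = p^{19} = (14/19)^{19} = 5976303958948914397184/1978419655660313589123979.
By linearity of expectation: E[X] = Σ_H E[X_H] = 3201186852864000 · p^{19} = 3201186852864000 · 5976303958948914397184/1978419655660313589123979 = 19131265662106339128470788663934976000/1978419655660313589123979.
Numerically: E[X] ≈ 9.67e+12.

E[X] = 3201186852864000 · (14/19)^{19} = 19131265662106339128470788663934976000/1978419655660313589123979 ≈ 9.67e+12.


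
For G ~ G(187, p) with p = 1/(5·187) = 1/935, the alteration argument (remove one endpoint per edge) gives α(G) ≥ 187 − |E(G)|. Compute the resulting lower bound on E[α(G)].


E[|E(G)|] = C(187, 2)·p = 17391 · (1/935) = 93/5.
E[α(G)] ≥ n − E[|E(G)|] = 187 − 93/5 = 842/5.
Numerically: ≈ 168.400.
(This is only a lower bound; the true E[α(G)] may be larger.)

E[α(G)] ≥ 842/5 ≈ 168.400.


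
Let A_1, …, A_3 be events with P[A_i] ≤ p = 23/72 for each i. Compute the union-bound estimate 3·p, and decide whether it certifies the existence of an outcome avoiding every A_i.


Union bound: P[∪_{i=1}^{3} A_i] ≤ Σ_i P[A_i] ≤ 3·p = 3·(23/72) = 23/24.
Numerically: 23/24 ≈ 0.95833.
Is 23/24 < 1? YES.
Since P[∪ A_i] ≤ 23/24 < 1, the complement has P[∩ A_i^c] ≥ 1 − 23/24 = 1/24 > 0, so some outcome avoids every A_i.

3·p = 23/24 ≈ 0.95833; existence CERTIFIED by the union bound.


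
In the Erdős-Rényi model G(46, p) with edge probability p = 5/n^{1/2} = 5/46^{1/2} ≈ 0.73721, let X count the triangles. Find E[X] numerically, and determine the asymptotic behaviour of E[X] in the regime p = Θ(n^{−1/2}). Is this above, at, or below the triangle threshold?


Number of potential triangles: C(46, 3) = 15180.
Each occurs with probability p³ ≈ (0.73721)³ ≈ 4.0065749e-01.
By linearity: E[X] = C(46, 3)·p³ ≈ 15180 · 4.0065749e-01 ≈ 6081.98069.
Since α = 1/2 < 1, p = c/n^{1/2} ≫ 1/n is above the triangle threshold p ~ 1/n. Asymptotically E[X] ~ (c³/6)·n^{3(1−α)} = (5³/6)·n^{1.5} → ∞; triangles are abundant w.h.p.

E[X] ≈ 6081.98069; in regime p = Θ(1/n^{1/2}) E[X] diverges (above the triangle threshold p ~ 1/n).


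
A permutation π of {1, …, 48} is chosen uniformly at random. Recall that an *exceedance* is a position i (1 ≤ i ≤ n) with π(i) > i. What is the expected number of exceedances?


Write X = Σ_{i=1}^{48} X_i, where X_i = 1_{π(i) > i}.
For each fixed i, π(i) is uniform over {1, …, 48} (marginal of a uniform permutation), so P[π(i) > i] = (n − i)/n. Summing: Σ_{i=1}^{48} (n − i)/n = (0 + 1 + … + 47)/48 = 48(48 − 1)/(2·48) = (48 − 1)/2.
Hence E[X] = Σ_{i=1}^{48} (48 − i)/48 = 47/2 ≈ 23.50000.

E[X] = 47/2 = 23.50000.


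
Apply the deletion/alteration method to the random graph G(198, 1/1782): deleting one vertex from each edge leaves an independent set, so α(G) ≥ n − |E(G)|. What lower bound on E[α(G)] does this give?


E[|E(G)|] = C(198, 2)·p = 19503 · (1/1782) = 197/18.
E[α(G)] ≥ n − E[|E(G)|] = 198 − 197/18 = 3367/18.
Numerically: ≈ 187.0556.
(This is only a lower bound; the true E[α(G)] may be larger.)

E[α(G)] ≥ 3367/18 ≈ 187.0556.


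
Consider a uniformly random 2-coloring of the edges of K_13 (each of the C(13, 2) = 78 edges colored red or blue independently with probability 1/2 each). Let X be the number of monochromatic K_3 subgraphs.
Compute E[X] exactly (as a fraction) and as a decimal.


Let X = Σ_S X_S over the C(13, 3) = 286 subsets S of size 3, where X_S = 1 if the K_3 on S is monochromatic.
For a fixed S, the K_3 on S has C(3, 2) = 3 edges. P[all 3 edges red] = (1/2)^3, and likewise for blue, so P[monochromatic] = 2·(1/2)^3 = 2^{1 − 3} = 1/4.
By linearity of expectation: E[X] = C(13, 3) · 2^{1 − 3} = 286 · 1/4 = 143/2.
Numerically: E[X] ≈ 71.500.

E[X] = C(13,3)·2^(1−C(3,2)) = 143/2 ≈ 71.500.


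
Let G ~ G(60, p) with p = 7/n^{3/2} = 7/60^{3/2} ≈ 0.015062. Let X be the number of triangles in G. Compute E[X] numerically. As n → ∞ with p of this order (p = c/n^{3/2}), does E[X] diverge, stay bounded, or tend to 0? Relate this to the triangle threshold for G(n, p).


Number of potential triangles: C(60, 3) = 34220.
Each occurs with probability p³ ≈ (0.015062)³ ≈ 3.4167523e-06.
By linearity: E[X] = C(60, 3)·p³ ≈ 34220 · 3.4167523e-06 ≈ 0.11692.
Since α = 3/2 > 1, p = c/n^{3/2} = o(1/n) is below the triangle threshold p ~ 1/n. Asymptotically E[X] ~ (c³/6)·n^{3(1−α)} = (7³/6)·n^{-1.5} → 0, so by Markov's inequality G has no triangles w.h.p.

E[X] ≈ 0.11692; in regime p = Θ(1/n^{3/2}) E[X] tends to 0 (below the triangle threshold p ~ 1/n).


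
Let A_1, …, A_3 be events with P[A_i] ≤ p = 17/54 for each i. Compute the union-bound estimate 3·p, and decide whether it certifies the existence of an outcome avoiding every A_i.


Union bound: P[∪_{i=1}^{3} A_i] ≤ Σ_i P[A_i] ≤ 3·p = 3·(17/54) = 17/18.
Numerically: 17/18 ≈ 0.94444.
Is 17/18 < 1? YES.
Since P[∪ A_i] ≤ 17/18 < 1, the complement has P[∩ A_i^c] ≥ 1 − 17/18 = 1/18 > 0, so some outcome avoids every A_i.

3·p = 17/18 ≈ 0.94444; existence CERTIFIED by the union bound.


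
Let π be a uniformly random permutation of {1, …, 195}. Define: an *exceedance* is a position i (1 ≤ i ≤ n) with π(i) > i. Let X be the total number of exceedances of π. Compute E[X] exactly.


Write X = Σ_{i=1}^{195} X_i, where X_i = 1_{π(i) > i}.
For each fixed i, π(i) is uniform over {1, …, 195} (marginal of a uniform permutation), so P[π(i) > i] = (n − i)/n. Summing: Σ_{i=1}^{195} (n − i)/n = (0 + 1 + … + 194)/195 = 195(195 − 1)/(2·195) = (195 − 1)/2.
Hence E[X] = Σ_{i=1}^{195} (195 − i)/195 = 97 ≈ 97.00000.

E[X] = 97 = 97.00000.


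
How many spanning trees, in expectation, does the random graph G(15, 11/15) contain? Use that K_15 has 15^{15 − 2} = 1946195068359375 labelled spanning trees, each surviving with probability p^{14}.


K_15 has 15^{15 − 2} = 1946195068359375 labelled spanning trees.
For each such spanning tree H, let X_H = 1 if all 14 edges of H are present in G. Then P[X_H = 1] = p^{14} = (11/15)^{14} = 379749833583241/29192926025390625.
Summing the indicators: E[X] = Σ_H E[X_H] = 1946195068359375 · p^{14} = 1946195068359375 · 379749833583241/29192926025390625 = 379749833583241/15.
Numerically: E[X] ≈ 2.532e+13.

E[X] = 1946195068359375 · (11/15)^{14} = 379749833583241/15 ≈ 2.532e+13.


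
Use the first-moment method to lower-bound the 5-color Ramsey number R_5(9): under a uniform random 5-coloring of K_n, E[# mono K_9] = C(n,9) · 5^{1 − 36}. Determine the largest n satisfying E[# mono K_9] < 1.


We need C(n, 9) · 5^{1 − 36} < 1, i.e. C(n, 9) < 5^{36 − 1} = 2910383045673370361328125.
Check values of n near the boundary:
  n = 2170: C(2170, 9) = 2891746779868845075610510; 2891746779868845075610510 < 2910383045673370361328125? YES
  n = 2171: C(2171, 9) = 2903784578674959601827205; 2903784578674959601827205 < 2910383045673370361328125? YES
  n = 2172: C(2172, 9) = 2915866900084148060642020; 2915866900084148060642020 < 2910383045673370361328125? NO
  n = 2173: C(2173, 9) = 2927993888115921319674265; 2927993888115921319674265 < 2910383045673370361328125? NO
  n = 2174: C(2174, 9) = 2940165687188920530702934; 2940165687188920530702934 < 2910383045673370361328125? NO
The largest n with C(n, 9) < 2910383045673370361328125 is n = 2171 (where E[X] = 580756915734991920365441/582076609134674072265625 ≈ 0.9977). Hence R_5(9) > 2171, i.e. R_5(9) ≥ 2172.

Largest n = 2171; hence R_5(9) > 2171.


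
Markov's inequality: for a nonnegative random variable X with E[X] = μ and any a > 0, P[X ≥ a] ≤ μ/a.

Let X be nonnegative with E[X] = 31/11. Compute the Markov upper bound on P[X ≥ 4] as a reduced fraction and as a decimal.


μ = E[X] = 31/11, a = 4.
Markov: P[X ≥ 4] ≤ μ/a = (31/11)/4 = 31/44.
Numerically: ≈ 0.705.
(Since a = 4 > μ = 2.818, the bound 31/44 is < 1 and informative.)

P[X ≥ 4] ≤ 31/44 ≈ 0.705.


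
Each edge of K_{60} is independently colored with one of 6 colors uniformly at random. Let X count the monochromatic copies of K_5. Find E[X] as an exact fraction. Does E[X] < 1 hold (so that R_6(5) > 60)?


E[X] = C(60, 5) · 6^{1 − 10} = 5461512 · 6^{−9} = 5461512/10077696.
As a reduced fraction: E[X] = 227563/419904 ≈ 0.542.
Is E[X] < 1? YES.
Since E[X] < 1, there exists a 6-coloring of K_{60} with no monochromatic K_5; hence R_6(5) > 60.

E[X] = 227563/419904 ≈ 0.542; E[X] < 1, so R_6(5) > 60.


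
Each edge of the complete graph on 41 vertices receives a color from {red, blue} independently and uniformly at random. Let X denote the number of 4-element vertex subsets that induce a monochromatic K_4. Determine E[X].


Let X = Σ_S X_S over the C(41, 4) = 101270 subsets S of size 4, where X_S = 1 if the K_4 on S is monochromatic.
For a fixed S, the K_4 on S has C(4, 2) = 6 edges. P[all 6 edges red] = (1/2)^6, and likewise for blue, so P[monochromatic] = 2·(1/2)^6 = 2^{1 − 6} = 1/32.
Summing: E[X] = C(41, 4) · 2^{1 − 6} = 101270 · 1/32 = 50635/16.
Numerically: E[X] ≈ 3164.6875.

E[X] = C(41,4)·2^(1−C(4,2)) = 50635/16 ≈ 3164.6875.


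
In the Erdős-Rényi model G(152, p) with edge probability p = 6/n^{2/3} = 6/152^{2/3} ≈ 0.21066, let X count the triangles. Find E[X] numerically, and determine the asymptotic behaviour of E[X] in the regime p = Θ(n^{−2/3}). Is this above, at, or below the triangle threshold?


Number of potential triangles: C(152, 3) = 573800.
Each occurs with probability p³ ≈ (0.21066)³ ≈ 9.3490305e-03.
By linearity: E[X] = C(152, 3)·p³ ≈ 573800 · 9.3490305e-03 ≈ 5364.47368.
Since α = 2/3 < 1, p = c/n^{2/3} ≫ 1/n is above the triangle threshold p ~ 1/n. Asymptotically E[X] ~ (c³/6)·n^{3(1−α)} = (6³/6)·n^{1} → ∞; triangles are abundant w.h.p.

E[X] ≈ 5364.47368; in regime p = Θ(1/n^{2/3}) E[X] diverges (above the triangle threshold p ~ 1/n).


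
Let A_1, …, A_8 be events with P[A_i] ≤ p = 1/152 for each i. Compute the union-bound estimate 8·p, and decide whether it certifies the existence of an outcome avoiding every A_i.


Union bound: P[∪_{i=1}^{8} A_i] ≤ Σ_i P[A_i] ≤ 8·p = 8·(1/152) = 1/19.
Numerically: 1/19 ≈ 0.05263.
Is 1/19 < 1? YES.
Since P[∪ A_i] ≤ 1/19 < 1, the complement has P[∩ A_i^c] ≥ 1 − 1/19 = 18/19 > 0, so some outcome avoids every A_i.

8·p = 1/19 ≈ 0.05263; existence CERTIFIED by the union bound.


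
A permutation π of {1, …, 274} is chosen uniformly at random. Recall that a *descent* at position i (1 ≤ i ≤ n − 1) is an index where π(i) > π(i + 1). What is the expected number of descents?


Write X = Σ X_I over i = 1, …, 273, with X_I the indicator of one descent.
There are 273 indicators.
For each fixed i, the pair (π(i), π(i+1)) is a uniformly random ordered pair of distinct values from {1, …, 274}; by symmetry P[π(i) > π(i+1)] = 1/2.
By linearity: E[X] = 273 · (1/2) = (274 − 1) · (1/2) = 273/2 ≈ 136.5000.

E[X] = 273/2 = 136.5000.


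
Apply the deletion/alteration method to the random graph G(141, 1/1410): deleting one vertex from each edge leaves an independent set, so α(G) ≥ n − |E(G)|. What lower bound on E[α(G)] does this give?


E[|E(G)|] = C(141, 2)·p = 9870 · (1/1410) = 7.
E[α(G)] ≥ n − E[|E(G)|] = 141 − 7 = 134.
Numerically: ≈ 134.000000.
(This is only a lower bound; the true E[α(G)] may be larger.)

E[α(G)] ≥ 134 ≈ 134.000000.


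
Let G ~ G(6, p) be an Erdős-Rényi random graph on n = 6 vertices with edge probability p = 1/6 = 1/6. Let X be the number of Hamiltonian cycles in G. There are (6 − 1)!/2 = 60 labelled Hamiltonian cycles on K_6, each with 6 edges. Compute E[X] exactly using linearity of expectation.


K_6 has (6 − 1)!/2 = 60 labelled Hamiltonian cycles.
For each such Hamiltonian cycle H, let X_H = 1 if all 6 edges of H are present in G. Then P[X_H = 1] = p^{6} = (1/6)^{6} = 1/46656.
Summing the indicators: E[X] = Σ_H E[X_H] = 60 · p^{6} = 60 · 1/46656 = 5/3888.
Numerically: E[X] ≈ 0.00128601.

E[X] = 60 · (1/6)^{6} = 5/3888 ≈ 0.00128601.


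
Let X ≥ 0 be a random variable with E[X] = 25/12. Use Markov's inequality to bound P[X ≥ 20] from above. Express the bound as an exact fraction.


μ = E[X] = 25/12, a = 20.
Markov: P[X ≥ 20] ≤ μ/a = (25/12)/20 = 5/48.
Numerically: ≈ 0.10417.
(Since a = 20 > μ = 2.08333, the bound 5/48 is < 1 and informative.)

P[X ≥ 20] ≤ 5/48 ≈ 0.10417.


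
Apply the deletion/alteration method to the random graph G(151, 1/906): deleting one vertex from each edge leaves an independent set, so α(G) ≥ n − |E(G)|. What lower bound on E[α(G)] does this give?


E[|E(G)|] = C(151, 2)·p = 11325 · (1/906) = 25/2.
E[α(G)] ≥ n − E[|E(G)|] = 151 − 25/2 = 277/2.
Numerically: ≈ 138.500.
(This is only a lower bound; the true E[α(G)] may be larger.)

E[α(G)] ≥ 277/2 ≈ 138.500.


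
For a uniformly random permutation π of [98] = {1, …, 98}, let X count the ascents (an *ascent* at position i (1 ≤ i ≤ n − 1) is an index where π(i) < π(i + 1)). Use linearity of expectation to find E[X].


Write X = Σ X_I over i = 1, …, 97, with X_I the indicator of one ascent.
There are 97 indicators.
For each fixed i, the pair (π(i), π(i+1)) is a uniformly random ordered pair of distinct values from {1, …, 98}; by symmetry P[π(i) < π(i+1)] = 1/2.
By linearity: E[X] = 97 · (1/2) = (98 − 1) · (1/2) = 97/2 ≈ 48.500000.

E[X] = 97/2 = 48.500000.


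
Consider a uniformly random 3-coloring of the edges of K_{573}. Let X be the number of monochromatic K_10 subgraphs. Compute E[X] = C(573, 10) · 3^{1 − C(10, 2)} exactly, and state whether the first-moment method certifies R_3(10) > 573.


E[X] = C(573, 10) · 3^{1 − 45} = 971597135635805762226 · 3^{−44} = 971597135635805762226/984770902183611232881.
As a reduced fraction: E[X] = 35985079097622435638/36472996377170786403 ≈ 0.9866225.
Is E[X] < 1? YES.
Since E[X] < 1, there exists a 3-coloring of K_{573} with no monochromatic K_10; hence R_3(10) > 573.

E[X] = 35985079097622435638/36472996377170786403 ≈ 0.9866225; E[X] < 1, so R_3(10) > 573.


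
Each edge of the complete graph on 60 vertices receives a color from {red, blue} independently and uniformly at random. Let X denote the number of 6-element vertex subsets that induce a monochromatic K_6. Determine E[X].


Let X = Σ_S X_S over the C(60, 6) = 50063860 subsets S of size 6, where X_S = 1 if the K_6 on S is monochromatic.
For a fixed S, the K_6 on S has C(6, 2) = 15 edges. P[all 15 edges red] = (1/2)^15, and likewise for blue, so P[monochromatic] = 2·(1/2)^15 = 2^{1 − 15} = 1/16384.
Summing: E[X] = C(60, 6) · 2^{1 − 15} = 50063860 · 1/16384 = 12515965/4096.
Numerically: E[X] ≈ 3055.6555.

E[X] = C(60,6)·2^(1−C(6,2)) = 12515965/4096 ≈ 3055.6555.


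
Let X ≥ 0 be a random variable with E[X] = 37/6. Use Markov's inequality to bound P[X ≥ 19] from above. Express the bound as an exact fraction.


μ = E[X] = 37/6, a = 19.
Markov: P[X ≥ 19] ≤ μ/a = (37/6)/19 = 37/114.
Numerically: ≈ 0.3246.
(Since a = 19 > μ = 6.1667, the bound 37/114 is < 1 and informative.)

P[X ≥ 19] ≤ 37/114 ≈ 0.3246.


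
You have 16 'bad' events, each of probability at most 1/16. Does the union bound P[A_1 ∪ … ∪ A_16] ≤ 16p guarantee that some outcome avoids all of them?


Union bound: P[∪_{i=1}^{16} A_i] ≤ Σ_i P[A_i] ≤ 16·p = 16·(1/16) = 1.
Numerically: 1 ≈ 1.0000000.
Is 1 < 1? NO.
Since the bound 1 is ≥ 1, the union bound is uninformative here; it does NOT by itself certify existence.

16·p = 1 ≈ 1.0000000; existence NOT certified by the union bound.


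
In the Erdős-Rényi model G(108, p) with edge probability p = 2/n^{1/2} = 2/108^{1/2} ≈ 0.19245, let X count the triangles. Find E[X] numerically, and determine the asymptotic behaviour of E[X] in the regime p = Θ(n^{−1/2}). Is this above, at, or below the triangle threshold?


Number of potential triangles: C(108, 3) = 204156.
Each occurs with probability p³ ≈ (0.19245)³ ≈ 7.1277811e-03.
By linearity: E[X] = C(108, 3)·p³ ≈ 204156 · 7.1277811e-03 ≈ 1455.17928.
Since α = 1/2 < 1, p = c/n^{1/2} ≫ 1/n is above the triangle threshold p ~ 1/n. Asymptotically E[X] ~ (c³/6)·n^{3(1−α)} = (2³/6)·n^{1.5} → ∞; triangles are abundant w.h.p.

E[X] ≈ 1455.17928; in regime p = Θ(1/n^{1/2}) E[X] diverges (above the triangle threshold p ~ 1/n).


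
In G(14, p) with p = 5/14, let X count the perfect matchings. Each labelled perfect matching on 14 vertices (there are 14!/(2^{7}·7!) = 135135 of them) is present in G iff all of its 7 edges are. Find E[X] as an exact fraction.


K_14 has 14!/(2^{7}·7!) = 135135 labelled perfect matchings.
For each such perfect matching H, let X_H = 1 if all 7 edges of H are present in G. Then P[X_H = 1] = p^{7} = (5/14)^{7} = 78125/105413504.
Summing the indicators: E[X] = Σ_H E[X_H] = 135135 · p^{7} = 135135 · 78125/105413504 = 1508203125/15059072.
Numerically: E[X] ≈ 100.15.

E[X] = 135135 · (5/14)^{7} = 1508203125/15059072 ≈ 100.15.


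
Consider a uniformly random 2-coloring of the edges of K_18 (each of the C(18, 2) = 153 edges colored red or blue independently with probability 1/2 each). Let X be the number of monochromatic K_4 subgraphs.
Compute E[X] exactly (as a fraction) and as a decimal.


Let X = Σ_S X_S over the C(18, 4) = 3060 subsets S of size 4, where X_S = 1 if the K_4 on S is monochromatic.
For a fixed S, the K_4 on S has C(4, 2) = 6 edges. P[all 6 edges red] = (1/2)^6, and likewise for blue, so P[monochromatic] = 2·(1/2)^6 = 2^{1 − 6} = 1/32.
By linearity of expectation: E[X] = C(18, 4) · 2^{1 − 6} = 3060 · 1/32 = 765/8.
Numerically: E[X] ≈ 95.625.

E[X] = C(18,4)·2^(1−C(4,2)) = 765/8 ≈ 95.625.


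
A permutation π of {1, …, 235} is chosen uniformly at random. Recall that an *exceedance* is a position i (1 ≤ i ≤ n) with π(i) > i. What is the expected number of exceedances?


Write X = Σ_{i=1}^{235} X_i, where X_i = 1_{π(i) > i}.
For each fixed i, π(i) is uniform over {1, …, 235} (marginal of a uniform permutation), so P[π(i) > i] = (n − i)/n. Summing: Σ_{i=1}^{235} (n − i)/n = (0 + 1 + … + 234)/235 = 235(235 − 1)/(2·235) = (235 − 1)/2.
Hence E[X] = Σ_{i=1}^{235} (235 − i)/235 = 117 ≈ 117.00000.

E[X] = 117 = 117.00000.


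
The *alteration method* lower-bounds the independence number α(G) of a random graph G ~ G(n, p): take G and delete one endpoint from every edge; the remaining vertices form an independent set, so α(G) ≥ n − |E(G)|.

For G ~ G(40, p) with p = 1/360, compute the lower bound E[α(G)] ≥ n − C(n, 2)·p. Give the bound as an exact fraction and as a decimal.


E[|E(G)|] = C(40, 2)·p = 780 · (1/360) = 13/6.
E[α(G)] ≥ n − E[|E(G)|] = 40 − 13/6 = 227/6.
Numerically: ≈ 37.8333.
(This is only a lower bound; the true E[α(G)] may be larger.)

E[α(G)] ≥ 227/6 ≈ 37.8333.


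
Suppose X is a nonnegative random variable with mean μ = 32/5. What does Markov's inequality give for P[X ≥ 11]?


μ = E[X] = 32/5, a = 11.
Markov: P[X ≥ 11] ≤ μ/a = (32/5)/11 = 32/55.
Numerically: ≈ 0.581818.
(Since a = 11 > μ = 6.400000, the bound 32/55 is < 1 and informative.)

P[X ≥ 11] ≤ 32/55 ≈ 0.581818.


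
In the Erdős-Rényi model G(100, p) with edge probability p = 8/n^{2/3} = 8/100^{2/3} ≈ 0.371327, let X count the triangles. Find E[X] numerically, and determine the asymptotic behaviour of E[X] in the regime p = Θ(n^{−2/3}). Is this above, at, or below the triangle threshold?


Number of potential triangles: C(100, 3) = 161700.
Each occurs with probability p³ ≈ (0.371327)³ ≈ 5.12000000e-02.
By linearity: E[X] = C(100, 3)·p³ ≈ 161700 · 5.12000000e-02 ≈ 8279.040000.
Since α = 2/3 < 1, p = c/n^{2/3} ≫ 1/n is above the triangle threshold p ~ 1/n. Asymptotically E[X] ~ (c³/6)·n^{3(1−α)} = (8³/6)·n^{1} → ∞; triangles are abundant w.h.p.

E[X] ≈ 8279.040000; in regime p = Θ(1/n^{2/3}) E[X] diverges (above the triangle threshold p ~ 1/n).
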